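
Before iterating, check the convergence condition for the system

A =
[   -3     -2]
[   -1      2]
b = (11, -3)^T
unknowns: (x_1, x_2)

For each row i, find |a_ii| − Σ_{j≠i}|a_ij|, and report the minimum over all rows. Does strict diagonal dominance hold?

1

row 1: |-3| − (2) = 1
row 2: |2| − (1) = 1
minimum over rows = 1 → strictly diagonally dominant (convergence guaranteed)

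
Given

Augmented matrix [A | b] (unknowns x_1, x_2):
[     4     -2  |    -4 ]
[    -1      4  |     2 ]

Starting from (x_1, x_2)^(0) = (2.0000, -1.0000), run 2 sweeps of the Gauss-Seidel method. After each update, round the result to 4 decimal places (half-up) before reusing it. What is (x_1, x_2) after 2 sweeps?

(-0.9375, 0.2656)

Iteration 1:
  x_1 = (-4 - (-2)·-1.0000) / (4) = -1.5000
  x_2 = (2 - (-1)·-1.5000) / (4) = 0.1250
Iteration 2:
  x_1 = (-4 - (-2)·0.1250) / (4) = -0.9375
  x_2 = (2 - (-1)·-0.9375) / (4) = 0.2656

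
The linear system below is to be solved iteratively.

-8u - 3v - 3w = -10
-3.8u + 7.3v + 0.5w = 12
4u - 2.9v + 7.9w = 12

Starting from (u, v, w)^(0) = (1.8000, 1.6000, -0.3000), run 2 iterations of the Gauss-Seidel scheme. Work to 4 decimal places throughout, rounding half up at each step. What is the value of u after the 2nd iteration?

-0.2316

Iteration 1:
  u = (-10 - (-3)·1.6000 - (-3)·-0.3000) / (-8) = 0.7625
  v = (12 - (-3.8)·0.7625 - (0.5)·-0.3000) / (7.3) = 2.0613
  w = (12 - (4)·0.7625 - (-2.9)·2.0613) / (7.9) = 1.8896
Iteration 2:
  u = (-10 - (-3)·2.0613 - (-3)·1.8896) / (-8) = -0.2316
  v = (12 - (-3.8)·-0.2316 - (0.5)·1.8896) / (7.3) = 1.3939
  w = (12 - (4)·-0.2316 - (-2.9)·1.3939) / (7.9) = 2.1479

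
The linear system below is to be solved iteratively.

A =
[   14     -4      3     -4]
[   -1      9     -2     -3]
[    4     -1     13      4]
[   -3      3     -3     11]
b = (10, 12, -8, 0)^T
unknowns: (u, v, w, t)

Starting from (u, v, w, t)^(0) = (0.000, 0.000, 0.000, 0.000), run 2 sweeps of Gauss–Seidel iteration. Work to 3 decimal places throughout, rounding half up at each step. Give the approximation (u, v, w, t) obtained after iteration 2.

Iteration 1:
  u = (10 - (-4)·0.000 - (3)·0.000 - (-4)·0.000) / (14) = 0.714
  v = (12 - (-1)·0.714 - (-2)·0.000 - (-3)·0.000) / (9) = 1.413
  w = (-8 - (4)·0.714 - (-1)·1.413 - (4)·0.000) / (13) = -0.726
  t = (0 - (-3)·0.714 - (3)·1.413 - (-3)·-0.726) / (11) = -0.389
Iteration 2:
  u = (10 - (-4)·1.413 - (3)·-0.726 - (-4)·-0.389) / (14) = 1.162
  v = (12 - (-1)·1.162 - (-2)·-0.726 - (-3)·-0.389) / (9) = 1.171
  w = (-8 - (4)·1.162 - (-1)·1.171 - (4)·-0.389) / (13) = -0.763
  t = (0 - (-3)·1.162 - (3)·1.171 - (-3)·-0.763) / (11) = -0.211

(1.162, 1.171, -0.763, -0.211)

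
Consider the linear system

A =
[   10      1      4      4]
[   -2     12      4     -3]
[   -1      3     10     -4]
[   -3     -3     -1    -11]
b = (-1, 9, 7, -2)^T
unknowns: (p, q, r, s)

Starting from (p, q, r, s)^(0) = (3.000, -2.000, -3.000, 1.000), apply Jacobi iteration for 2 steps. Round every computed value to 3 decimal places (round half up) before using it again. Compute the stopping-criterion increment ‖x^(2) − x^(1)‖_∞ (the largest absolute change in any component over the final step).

2.221

Iteration 1:
  p = (-1 - (1)·-2.000 - (4)·-3.000 - (4)·1.000) / (10) = 0.900
  q = (9 - (-2)·3.000 - (4)·-3.000 - (-3)·1.000) / (12) = 2.500
  r = (7 - (-1)·3.000 - (3)·-2.000 - (-4)·1.000) / (10) = 2.000
  s = (-2 - (-3)·3.000 - (-3)·-2.000 - (-1)·-3.000) / (-11) = 0.182
Iteration 2:
  p = (-1 - (1)·2.500 - (4)·2.000 - (4)·0.182) / (10) = -1.223
  q = (9 - (-2)·0.900 - (4)·2.000 - (-3)·0.182) / (12) = 0.279
  r = (7 - (-1)·0.900 - (3)·2.500 - (-4)·0.182) / (10) = 0.113
  s = (-2 - (-3)·0.900 - (-3)·2.500 - (-1)·2.000) / (-11) = -0.927
Change: (-2.123, -2.221, -1.887, -1.109) → max |·| = 2.221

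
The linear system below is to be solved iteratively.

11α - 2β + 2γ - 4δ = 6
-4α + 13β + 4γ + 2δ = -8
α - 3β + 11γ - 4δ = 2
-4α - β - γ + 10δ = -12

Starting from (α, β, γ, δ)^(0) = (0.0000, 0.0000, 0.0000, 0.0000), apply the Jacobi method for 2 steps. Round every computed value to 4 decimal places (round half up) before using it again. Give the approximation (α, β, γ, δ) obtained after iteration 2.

(-0.0359, -0.3189, -0.4720, -1.0252)

Iteration 1:
  α = (6 - (-2)·0.0000 - (2)·0.0000 - (-4)·0.0000) / (11) = 0.5455
  β = (-8 - (-4)·0.0000 - (4)·0.0000 - (2)·0.0000) / (13) = -0.6154
  γ = (2 - (1)·0.0000 - (-3)·0.0000 - (-4)·0.0000) / (11) = 0.1818
  δ = (-12 - (-4)·0.0000 - (-1)·0.0000 - (-1)·0.0000) / (10) = -1.2000
Iteration 2:
  α = (6 - (-2)·-0.6154 - (2)·0.1818 - (-4)·-1.2000) / (11) = -0.0359
  β = (-8 - (-4)·0.5455 - (4)·0.1818 - (2)·-1.2000) / (13) = -0.3189
  γ = (2 - (1)·0.5455 - (-3)·-0.6154 - (-4)·-1.2000) / (11) = -0.4720
  δ = (-12 - (-4)·0.5455 - (-1)·-0.6154 - (-1)·0.1818) / (10) = -1.0252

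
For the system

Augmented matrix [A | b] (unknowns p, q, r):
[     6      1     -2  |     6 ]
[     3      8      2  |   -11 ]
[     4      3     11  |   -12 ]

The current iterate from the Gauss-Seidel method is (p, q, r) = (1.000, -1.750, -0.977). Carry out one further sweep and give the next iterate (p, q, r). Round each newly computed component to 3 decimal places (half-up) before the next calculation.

(0.966, -1.493, -1.035)

One sweep:
  p = (6 - (1)·-1.750 - (-2)·-0.977) / (6) = 0.966
  q = (-11 - (3)·0.966 - (2)·-0.977) / (8) = -1.493
  r = (-12 - (4)·0.966 - (3)·-1.493) / (11) = -1.035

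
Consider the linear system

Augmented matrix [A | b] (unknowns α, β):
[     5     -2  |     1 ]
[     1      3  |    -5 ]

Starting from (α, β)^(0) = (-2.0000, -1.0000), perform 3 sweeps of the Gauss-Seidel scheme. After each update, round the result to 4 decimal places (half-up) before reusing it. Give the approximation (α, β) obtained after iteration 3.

(-0.4080, -1.5307)

Iteration 1:
  α = (1 - (-2)·-1.0000) / (5) = -0.2000
  β = (-5 - (1)·-0.2000) / (3) = -1.6000
Iteration 2:
  α = (1 - (-2)·-1.6000) / (5) = -0.4400
  β = (-5 - (1)·-0.4400) / (3) = -1.5200
Iteration 3:
  α = (1 - (-2)·-1.5200) / (5) = -0.4080
  β = (-5 - (1)·-0.4080) / (3) = -1.5307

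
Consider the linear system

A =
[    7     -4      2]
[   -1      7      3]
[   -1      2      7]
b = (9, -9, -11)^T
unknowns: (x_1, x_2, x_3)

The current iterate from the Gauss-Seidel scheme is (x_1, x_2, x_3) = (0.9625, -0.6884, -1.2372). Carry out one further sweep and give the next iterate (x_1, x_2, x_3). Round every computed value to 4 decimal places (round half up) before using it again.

(1.2458, -0.5775, -1.2285)

One sweep:
  x_1 = (9 - (-4)·-0.6884 - (2)·-1.2372) / (7) = 1.2458
  x_2 = (-9 - (-1)·1.2458 - (3)·-1.2372) / (7) = -0.5775
  x_3 = (-11 - (-1)·1.2458 - (2)·-0.5775) / (7) = -1.2285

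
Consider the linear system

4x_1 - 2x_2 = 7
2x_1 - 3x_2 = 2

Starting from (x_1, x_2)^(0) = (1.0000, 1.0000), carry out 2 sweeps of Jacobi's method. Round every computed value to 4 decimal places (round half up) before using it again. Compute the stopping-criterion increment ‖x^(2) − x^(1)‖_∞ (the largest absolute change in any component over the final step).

0.8333

Iteration 1:
  x_1 = (7 - (-2)·1.0000) / (4) = 2.2500
  x_2 = (2 - (2)·1.0000) / (-3) = 0.0000
Iteration 2:
  x_1 = (7 - (-2)·0.0000) / (4) = 1.7500
  x_2 = (2 - (2)·2.2500) / (-3) = 0.8333
Change: (-0.5000, 0.8333) → max |·| = 0.8333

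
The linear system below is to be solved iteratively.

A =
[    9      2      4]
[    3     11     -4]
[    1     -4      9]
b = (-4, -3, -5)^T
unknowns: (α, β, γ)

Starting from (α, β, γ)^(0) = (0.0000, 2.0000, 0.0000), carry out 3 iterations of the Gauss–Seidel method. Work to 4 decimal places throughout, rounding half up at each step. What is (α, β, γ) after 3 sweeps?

Iteration 1:
  α = (-4 - (2)·2.0000 - (4)·0.0000) / (9) = -0.8889
  β = (-3 - (3)·-0.8889 - (-4)·0.0000) / (11) = -0.0303
  γ = (-5 - (1)·-0.8889 - (-4)·-0.0303) / (9) = -0.4703
Iteration 2:
  α = (-4 - (2)·-0.0303 - (4)·-0.4703) / (9) = -0.2287
  β = (-3 - (3)·-0.2287 - (-4)·-0.4703) / (11) = -0.3814
  γ = (-5 - (1)·-0.2287 - (-4)·-0.3814) / (9) = -0.6997
Iteration 3:
  α = (-4 - (2)·-0.3814 - (4)·-0.6997) / (9) = -0.0487
  β = (-3 - (3)·-0.0487 - (-4)·-0.6997) / (11) = -0.5139
  γ = (-5 - (1)·-0.0487 - (-4)·-0.5139) / (9) = -0.7785

(-0.0487, -0.5139, -0.7785)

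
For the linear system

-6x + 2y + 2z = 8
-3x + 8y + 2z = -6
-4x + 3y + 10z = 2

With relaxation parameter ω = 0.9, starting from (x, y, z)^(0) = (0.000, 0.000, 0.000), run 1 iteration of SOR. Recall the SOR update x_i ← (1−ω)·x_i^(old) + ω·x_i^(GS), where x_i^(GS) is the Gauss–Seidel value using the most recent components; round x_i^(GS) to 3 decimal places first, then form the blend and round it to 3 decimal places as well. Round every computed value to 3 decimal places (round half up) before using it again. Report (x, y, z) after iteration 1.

Iteration 1:
  x: GS value = (8 - (2)·0.000 - (2)·0.000) / (-6) = -1.333;  x ← (1−ω)·0.000 + ω·-1.333 = -1.200
  y: GS value = (-6 - (-3)·-1.200 - (2)·0.000) / (8) = -1.200;  y ← (1−ω)·0.000 + ω·-1.200 = -1.080
  z: GS value = (2 - (-4)·-1.200 - (3)·-1.080) / (10) = 0.044;  z ← (1−ω)·0.000 + ω·0.044 = 0.040

(-1.200, -1.080, 0.040)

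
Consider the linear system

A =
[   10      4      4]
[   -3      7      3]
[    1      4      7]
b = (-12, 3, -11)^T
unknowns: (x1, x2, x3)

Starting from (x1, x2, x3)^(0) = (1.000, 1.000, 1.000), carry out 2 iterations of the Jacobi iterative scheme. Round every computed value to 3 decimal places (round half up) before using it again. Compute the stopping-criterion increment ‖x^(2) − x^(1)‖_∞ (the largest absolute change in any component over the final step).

1.543

Iteration 1:
  x1 = (-12 - (4)·1.000 - (4)·1.000) / (10) = -2.000
  x2 = (3 - (-3)·1.000 - (3)·1.000) / (7) = 0.429
  x3 = (-11 - (1)·1.000 - (4)·1.000) / (7) = -2.286
Iteration 2:
  x1 = (-12 - (4)·0.429 - (4)·-2.286) / (10) = -0.457
  x2 = (3 - (-3)·-2.000 - (3)·-2.286) / (7) = 0.551
  x3 = (-11 - (1)·-2.000 - (4)·0.429) / (7) = -1.531
Change: (1.543, 0.122, 0.755) → max |·| = 1.543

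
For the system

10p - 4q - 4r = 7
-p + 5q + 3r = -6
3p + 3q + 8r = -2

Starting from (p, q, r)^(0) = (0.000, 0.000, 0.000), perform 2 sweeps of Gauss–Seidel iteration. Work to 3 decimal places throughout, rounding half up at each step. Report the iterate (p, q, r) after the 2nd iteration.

(0.230, -1.085, 0.071)

Iteration 1:
  p = (7 - (-4)·0.000 - (-4)·0.000) / (10) = 0.700
  q = (-6 - (-1)·0.700 - (3)·0.000) / (5) = -1.060
  r = (-2 - (3)·0.700 - (3)·-1.060) / (8) = -0.115
Iteration 2:
  p = (7 - (-4)·-1.060 - (-4)·-0.115) / (10) = 0.230
  q = (-6 - (-1)·0.230 - (3)·-0.115) / (5) = -1.085
  r = (-2 - (3)·0.230 - (3)·-1.085) / (8) = 0.071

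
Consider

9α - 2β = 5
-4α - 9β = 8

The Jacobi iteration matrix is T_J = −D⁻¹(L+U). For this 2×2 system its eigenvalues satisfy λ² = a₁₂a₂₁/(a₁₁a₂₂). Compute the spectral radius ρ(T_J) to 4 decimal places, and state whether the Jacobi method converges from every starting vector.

0.3143

a₁₂a₂₁/(a₁₁a₂₂) = (-2)·(-4) / ((9)·(-9)) = -0.098765
ρ = √|-0.098765| = √0.098765 = 0.3143
ρ < 1, so Jacobi converges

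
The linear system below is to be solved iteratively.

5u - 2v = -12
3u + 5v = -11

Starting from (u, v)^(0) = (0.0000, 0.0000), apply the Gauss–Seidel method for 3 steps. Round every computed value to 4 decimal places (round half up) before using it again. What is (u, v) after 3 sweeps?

(-2.6310, -0.6214)

Iteration 1:
  u = (-12 - (-2)·0.0000) / (5) = -2.4000
  v = (-11 - (3)·-2.4000) / (5) = -0.7600
Iteration 2:
  u = (-12 - (-2)·-0.7600) / (5) = -2.7040
  v = (-11 - (3)·-2.7040) / (5) = -0.5776
Iteration 3:
  u = (-12 - (-2)·-0.5776) / (5) = -2.6310
  v = (-11 - (3)·-2.6310) / (5) = -0.6214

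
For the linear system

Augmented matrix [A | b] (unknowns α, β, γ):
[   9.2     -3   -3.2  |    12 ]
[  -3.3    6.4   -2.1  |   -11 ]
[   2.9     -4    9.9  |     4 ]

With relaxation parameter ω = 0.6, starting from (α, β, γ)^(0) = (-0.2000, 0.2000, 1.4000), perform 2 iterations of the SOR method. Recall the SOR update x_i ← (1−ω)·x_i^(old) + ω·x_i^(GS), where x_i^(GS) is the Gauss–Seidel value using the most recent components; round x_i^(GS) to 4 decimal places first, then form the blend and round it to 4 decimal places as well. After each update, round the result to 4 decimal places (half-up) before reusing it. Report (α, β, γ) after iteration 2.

Iteration 1:
  α: GS value = (12 - (-3)·0.2000 - (-3.2)·1.4000) / (9.2) = 1.8565;  α ← (1−ω)·-0.2000 + ω·1.8565 = 1.0339
  β: GS value = (-11 - (-3.3)·1.0339 - (-2.1)·1.4000) / (6.4) = -0.7263;  β ← (1−ω)·0.2000 + ω·-0.7263 = -0.3558
  γ: GS value = (4 - (2.9)·1.0339 - (-4)·-0.3558) / (9.9) = -0.0426;  γ ← (1−ω)·1.4000 + ω·-0.0426 = 0.5344
Iteration 2:
  α: GS value = (12 - (-3)·-0.3558 - (-3.2)·0.5344) / (9.2) = 1.3742;  α ← (1−ω)·1.0339 + ω·1.3742 = 1.2381
  β: GS value = (-11 - (-3.3)·1.2381 - (-2.1)·0.5344) / (6.4) = -0.9050;  β ← (1−ω)·-0.3558 + ω·-0.9050 = -0.6853
  γ: GS value = (4 - (2.9)·1.2381 - (-4)·-0.6853) / (9.9) = -0.2355;  γ ← (1−ω)·0.5344 + ω·-0.2355 = 0.0725

(1.2381, -0.6853, 0.0725)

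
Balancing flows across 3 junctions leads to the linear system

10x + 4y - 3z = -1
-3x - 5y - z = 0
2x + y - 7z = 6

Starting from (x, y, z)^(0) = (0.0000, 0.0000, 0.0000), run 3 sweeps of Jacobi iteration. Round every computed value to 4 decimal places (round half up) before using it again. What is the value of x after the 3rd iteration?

Iteration 1:
  x = (-1 - (4)·0.0000 - (-3)·0.0000) / (10) = -0.1000
  y = (0 - (-3)·0.0000 - (-1)·0.0000) / (-5) = 0.0000
  z = (6 - (2)·0.0000 - (1)·0.0000) / (-7) = -0.8571
Iteration 2:
  x = (-1 - (4)·0.0000 - (-3)·-0.8571) / (10) = -0.3571
  y = (0 - (-3)·-0.1000 - (-1)·-0.8571) / (-5) = 0.2314
  z = (6 - (2)·-0.1000 - (1)·0.0000) / (-7) = -0.8857
Iteration 3:
  x = (-1 - (4)·0.2314 - (-3)·-0.8857) / (10) = -0.4583
  y = (0 - (-3)·-0.3571 - (-1)·-0.8857) / (-5) = 0.3914
  z = (6 - (2)·-0.3571 - (1)·0.2314) / (-7) = -0.9261

-0.4583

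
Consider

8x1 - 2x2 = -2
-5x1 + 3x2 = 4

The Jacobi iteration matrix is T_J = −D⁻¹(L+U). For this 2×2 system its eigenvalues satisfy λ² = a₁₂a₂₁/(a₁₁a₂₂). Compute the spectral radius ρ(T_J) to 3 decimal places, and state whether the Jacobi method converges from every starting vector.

0.645

a₁₂a₂₁/(a₁₁a₂₂) = (-2)·(-5) / ((8)·(3)) = 0.416667
ρ = √|0.416667| = √0.416667 = 0.645
ρ < 1, so Jacobi converges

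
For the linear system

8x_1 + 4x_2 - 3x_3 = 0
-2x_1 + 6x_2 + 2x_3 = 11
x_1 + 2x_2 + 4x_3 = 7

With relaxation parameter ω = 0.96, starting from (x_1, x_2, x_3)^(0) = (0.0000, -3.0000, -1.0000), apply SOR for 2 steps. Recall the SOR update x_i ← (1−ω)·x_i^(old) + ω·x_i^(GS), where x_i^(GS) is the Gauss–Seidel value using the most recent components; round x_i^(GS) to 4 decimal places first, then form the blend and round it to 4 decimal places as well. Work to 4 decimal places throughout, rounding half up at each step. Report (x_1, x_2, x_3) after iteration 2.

(-0.9648, 1.4558, 1.2237)

Iteration 1:
  x_1: GS value = (0 - (4)·-3.0000 - (-3)·-1.0000) / (8) = 1.1250;  x_1 ← (1−ω)·0.0000 + ω·1.1250 = 1.0800
  x_2: GS value = (11 - (-2)·1.0800 - (2)·-1.0000) / (6) = 2.5267;  x_2 ← (1−ω)·-3.0000 + ω·2.5267 = 2.3056
  x_3: GS value = (7 - (1)·1.0800 - (2)·2.3056) / (4) = 0.3272;  x_3 ← (1−ω)·-1.0000 + ω·0.3272 = 0.2741
Iteration 2:
  x_1: GS value = (0 - (4)·2.3056 - (-3)·0.2741) / (8) = -1.0500;  x_1 ← (1−ω)·1.0800 + ω·-1.0500 = -0.9648
  x_2: GS value = (11 - (-2)·-0.9648 - (2)·0.2741) / (6) = 1.4204;  x_2 ← (1−ω)·2.3056 + ω·1.4204 = 1.4558
  x_3: GS value = (7 - (1)·-0.9648 - (2)·1.4558) / (4) = 1.2633;  x_3 ← (1−ω)·0.2741 + ω·1.2633 = 1.2237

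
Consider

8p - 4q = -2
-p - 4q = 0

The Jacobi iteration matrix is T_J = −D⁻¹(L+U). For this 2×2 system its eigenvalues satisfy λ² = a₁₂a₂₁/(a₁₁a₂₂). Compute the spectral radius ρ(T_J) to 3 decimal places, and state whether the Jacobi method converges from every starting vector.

a₁₂a₂₁/(a₁₁a₂₂) = (-4)·(-1) / ((8)·(-4)) = -0.125000
ρ = √|-0.125000| = √0.125000 = 0.354
ρ < 1, so Jacobi converges

0.354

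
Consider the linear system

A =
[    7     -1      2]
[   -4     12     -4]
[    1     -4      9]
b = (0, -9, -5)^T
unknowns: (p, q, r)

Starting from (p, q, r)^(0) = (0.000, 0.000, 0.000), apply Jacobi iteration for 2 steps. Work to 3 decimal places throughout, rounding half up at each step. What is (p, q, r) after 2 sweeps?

(0.052, -0.935, -0.889)

Iteration 1:
  p = (0 - (-1)·0.000 - (2)·0.000) / (7) = 0.000
  q = (-9 - (-4)·0.000 - (-4)·0.000) / (12) = -0.750
  r = (-5 - (1)·0.000 - (-4)·0.000) / (9) = -0.556
Iteration 2:
  p = (0 - (-1)·-0.750 - (2)·-0.556) / (7) = 0.052
  q = (-9 - (-4)·0.000 - (-4)·-0.556) / (12) = -0.935
  r = (-5 - (1)·0.000 - (-4)·-0.750) / (9) = -0.889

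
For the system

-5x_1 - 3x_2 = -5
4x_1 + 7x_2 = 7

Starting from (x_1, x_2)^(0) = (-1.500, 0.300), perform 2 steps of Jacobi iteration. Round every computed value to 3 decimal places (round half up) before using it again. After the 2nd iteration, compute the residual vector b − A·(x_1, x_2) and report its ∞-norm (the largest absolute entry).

3.977

Iteration 1:
  x_1 = (-5 - (-3)·0.300) / (-5) = 0.820
  x_2 = (7 - (4)·-1.500) / (7) = 1.857
Iteration 2:
  x_1 = (-5 - (-3)·1.857) / (-5) = -0.114
  x_2 = (7 - (4)·0.820) / (7) = 0.531
Residual b − A·x = (-3.977, 3.739); ∞-norm = 3.977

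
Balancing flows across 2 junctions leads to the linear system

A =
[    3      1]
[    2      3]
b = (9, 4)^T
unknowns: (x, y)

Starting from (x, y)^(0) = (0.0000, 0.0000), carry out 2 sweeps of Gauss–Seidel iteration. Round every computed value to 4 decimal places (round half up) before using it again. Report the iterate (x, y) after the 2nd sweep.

(3.2222, -0.8148)

Iteration 1:
  x = (9 - (1)·0.0000) / (3) = 3.0000
  y = (4 - (2)·3.0000) / (3) = -0.6667
Iteration 2:
  x = (9 - (1)·-0.6667) / (3) = 3.2222
  y = (4 - (2)·3.2222) / (3) = -0.8148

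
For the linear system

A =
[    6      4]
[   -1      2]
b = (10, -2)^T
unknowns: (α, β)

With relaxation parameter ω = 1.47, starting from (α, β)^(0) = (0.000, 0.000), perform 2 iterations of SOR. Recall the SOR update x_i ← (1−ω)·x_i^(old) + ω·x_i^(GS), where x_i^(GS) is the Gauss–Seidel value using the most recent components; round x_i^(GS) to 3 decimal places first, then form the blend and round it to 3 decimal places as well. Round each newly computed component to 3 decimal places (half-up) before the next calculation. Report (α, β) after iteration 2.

Iteration 1:
  α: GS value = (10 - (4)·0.000) / (6) = 1.667;  α ← (1−ω)·0.000 + ω·1.667 = 2.450
  β: GS value = (-2 - (-1)·2.450) / (2) = 0.225;  β ← (1−ω)·0.000 + ω·0.225 = 0.331
Iteration 2:
  α: GS value = (10 - (4)·0.331) / (6) = 1.446;  α ← (1−ω)·2.450 + ω·1.446 = 0.974
  β: GS value = (-2 - (-1)·0.974) / (2) = -0.513;  β ← (1−ω)·0.331 + ω·-0.513 = -0.910

(0.974, -0.910)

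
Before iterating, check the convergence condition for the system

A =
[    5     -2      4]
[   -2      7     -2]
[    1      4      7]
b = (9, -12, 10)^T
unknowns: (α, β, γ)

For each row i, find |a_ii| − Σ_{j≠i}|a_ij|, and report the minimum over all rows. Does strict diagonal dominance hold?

-1

row 1: |5| − (2+4) = -1
row 2: |7| − (2+2) = 3
row 3: |7| − (1+4) = 2
minimum over rows = -1 → not strictly diagonally dominant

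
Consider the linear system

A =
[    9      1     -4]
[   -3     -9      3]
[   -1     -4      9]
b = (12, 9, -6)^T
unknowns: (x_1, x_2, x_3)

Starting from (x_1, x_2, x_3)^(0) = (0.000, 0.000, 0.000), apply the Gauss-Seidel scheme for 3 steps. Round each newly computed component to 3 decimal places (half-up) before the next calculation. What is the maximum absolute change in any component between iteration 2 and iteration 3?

0.041

Iteration 1:
  x_1 = (12 - (1)·0.000 - (-4)·0.000) / (9) = 1.333
  x_2 = (9 - (-3)·1.333 - (3)·0.000) / (-9) = -1.444
  x_3 = (-6 - (-1)·1.333 - (-4)·-1.444) / (9) = -1.160
Iteration 2:
  x_1 = (12 - (1)·-1.444 - (-4)·-1.160) / (9) = 0.978
  x_2 = (9 - (-3)·0.978 - (3)·-1.160) / (-9) = -1.713
  x_3 = (-6 - (-1)·0.978 - (-4)·-1.713) / (9) = -1.319
Iteration 3:
  x_1 = (12 - (1)·-1.713 - (-4)·-1.319) / (9) = 0.937
  x_2 = (9 - (-3)·0.937 - (3)·-1.319) / (-9) = -1.752
  x_3 = (-6 - (-1)·0.937 - (-4)·-1.752) / (9) = -1.341
Change: (-0.041, -0.039, -0.022) → max |·| = 0.041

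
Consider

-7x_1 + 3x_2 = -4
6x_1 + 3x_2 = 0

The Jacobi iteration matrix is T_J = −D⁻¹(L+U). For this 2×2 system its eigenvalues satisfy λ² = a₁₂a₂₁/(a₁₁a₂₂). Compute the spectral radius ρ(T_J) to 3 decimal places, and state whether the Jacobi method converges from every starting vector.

0.926

a₁₂a₂₁/(a₁₁a₂₂) = (3)·(6) / ((-7)·(3)) = -0.857143
ρ = √|-0.857143| = √0.857143 = 0.926
ρ < 1, so Jacobi converges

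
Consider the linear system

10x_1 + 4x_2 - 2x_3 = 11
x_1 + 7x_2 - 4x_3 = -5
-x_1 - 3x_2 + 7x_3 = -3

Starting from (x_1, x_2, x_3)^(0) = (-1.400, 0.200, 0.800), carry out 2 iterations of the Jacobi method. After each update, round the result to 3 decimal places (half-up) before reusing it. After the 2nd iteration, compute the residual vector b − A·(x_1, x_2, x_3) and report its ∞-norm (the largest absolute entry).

5.064

Iteration 1:
  x_1 = (11 - (4)·0.200 - (-2)·0.800) / (10) = 1.180
  x_2 = (-5 - (1)·-1.400 - (-4)·0.800) / (7) = -0.057
  x_3 = (-3 - (-1)·-1.400 - (-3)·0.200) / (7) = -0.543
Iteration 2:
  x_1 = (11 - (4)·-0.057 - (-2)·-0.543) / (10) = 1.014
  x_2 = (-5 - (1)·1.180 - (-4)·-0.543) / (7) = -1.193
  x_3 = (-3 - (-1)·1.180 - (-3)·-0.057) / (7) = -0.284
Residual b − A·x = (5.064, 1.201, -3.577); ∞-norm = 5.064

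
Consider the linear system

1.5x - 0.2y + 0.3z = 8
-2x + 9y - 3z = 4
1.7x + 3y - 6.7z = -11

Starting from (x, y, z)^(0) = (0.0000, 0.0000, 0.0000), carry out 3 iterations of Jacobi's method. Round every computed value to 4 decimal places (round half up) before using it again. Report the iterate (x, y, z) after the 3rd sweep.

(4.9848, 2.6345, 3.9015)

Iteration 1:
  x = (8 - (-0.2)·0.0000 - (0.3)·0.0000) / (1.5) = 5.3333
  y = (4 - (-2)·0.0000 - (-3)·0.0000) / (9) = 0.4444
  z = (-11 - (1.7)·0.0000 - (3)·0.0000) / (-6.7) = 1.6418
Iteration 2:
  x = (8 - (-0.2)·0.4444 - (0.3)·1.6418) / (1.5) = 5.0642
  y = (4 - (-2)·5.3333 - (-3)·1.6418) / (9) = 2.1769
  z = (-11 - (1.7)·5.3333 - (3)·0.4444) / (-6.7) = 3.1940
Iteration 3:
  x = (8 - (-0.2)·2.1769 - (0.3)·3.1940) / (1.5) = 4.9848
  y = (4 - (-2)·5.0642 - (-3)·3.1940) / (9) = 2.6345
  z = (-11 - (1.7)·5.0642 - (3)·2.1769) / (-6.7) = 3.9015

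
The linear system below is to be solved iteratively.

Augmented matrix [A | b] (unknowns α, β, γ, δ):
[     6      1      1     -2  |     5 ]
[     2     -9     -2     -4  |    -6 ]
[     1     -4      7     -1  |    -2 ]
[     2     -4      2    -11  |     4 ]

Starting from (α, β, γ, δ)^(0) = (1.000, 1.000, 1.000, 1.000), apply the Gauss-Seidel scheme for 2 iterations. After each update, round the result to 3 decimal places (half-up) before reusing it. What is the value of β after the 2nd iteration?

1.000

Iteration 1:
  α = (5 - (1)·1.000 - (1)·1.000 - (-2)·1.000) / (6) = 0.833
  β = (-6 - (2)·0.833 - (-2)·1.000 - (-4)·1.000) / (-9) = 0.185
  γ = (-2 - (1)·0.833 - (-4)·0.185 - (-1)·1.000) / (7) = -0.156
  δ = (4 - (2)·0.833 - (-4)·0.185 - (2)·-0.156) / (-11) = -0.308
Iteration 2:
  α = (5 - (1)·0.185 - (1)·-0.156 - (-2)·-0.308) / (6) = 0.726
  β = (-6 - (2)·0.726 - (-2)·-0.156 - (-4)·-0.308) / (-9) = 1.000
  γ = (-2 - (1)·0.726 - (-4)·1.000 - (-1)·-0.308) / (7) = 0.138
  δ = (4 - (2)·0.726 - (-4)·1.000 - (2)·0.138) / (-11) = -0.570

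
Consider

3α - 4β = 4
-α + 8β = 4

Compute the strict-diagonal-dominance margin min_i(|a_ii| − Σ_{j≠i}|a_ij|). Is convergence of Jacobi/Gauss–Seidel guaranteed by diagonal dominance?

row 1: |3| − (4) = -1
row 2: |8| − (1) = 7
minimum over rows = -1 → not strictly diagonally dominant

-1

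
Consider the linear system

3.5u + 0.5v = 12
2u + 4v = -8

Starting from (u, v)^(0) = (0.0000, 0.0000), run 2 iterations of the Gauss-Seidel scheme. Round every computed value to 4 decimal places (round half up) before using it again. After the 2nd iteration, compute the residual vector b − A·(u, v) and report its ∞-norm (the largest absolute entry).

0.1326

Iteration 1:
  u = (12 - (0.5)·0.0000) / (3.5) = 3.4286
  v = (-8 - (2)·3.4286) / (4) = -3.7143
Iteration 2:
  u = (12 - (0.5)·-3.7143) / (3.5) = 3.9592
  v = (-8 - (2)·3.9592) / (4) = -3.9796
Residual b − A·x = (0.1326, 0.0000); ∞-norm = 0.1326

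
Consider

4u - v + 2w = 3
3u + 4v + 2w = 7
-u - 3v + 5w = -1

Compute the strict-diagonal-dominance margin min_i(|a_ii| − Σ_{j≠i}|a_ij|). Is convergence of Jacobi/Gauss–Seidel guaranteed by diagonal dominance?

row 1: |4| − (1+2) = 1
row 2: |4| − (3+2) = -1
row 3: |5| − (1+3) = 1
minimum over rows = -1 → not strictly diagonally dominant

-1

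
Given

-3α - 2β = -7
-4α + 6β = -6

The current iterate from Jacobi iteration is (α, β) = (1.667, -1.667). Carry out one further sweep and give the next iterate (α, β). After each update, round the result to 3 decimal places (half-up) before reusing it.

One sweep:
  α = (-7 - (-2)·-1.667) / (-3) = 3.445
  β = (-6 - (-4)·1.667) / (6) = 0.111

(3.445, 0.111)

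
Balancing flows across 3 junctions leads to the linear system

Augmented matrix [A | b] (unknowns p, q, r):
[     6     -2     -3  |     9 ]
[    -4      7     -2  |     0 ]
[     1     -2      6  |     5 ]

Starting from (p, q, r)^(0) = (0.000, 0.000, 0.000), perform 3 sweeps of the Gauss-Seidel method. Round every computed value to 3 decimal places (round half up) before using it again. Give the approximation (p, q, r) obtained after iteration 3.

Iteration 1:
  p = (9 - (-2)·0.000 - (-3)·0.000) / (6) = 1.500
  q = (0 - (-4)·1.500 - (-2)·0.000) / (7) = 0.857
  r = (5 - (1)·1.500 - (-2)·0.857) / (6) = 0.869
Iteration 2:
  p = (9 - (-2)·0.857 - (-3)·0.869) / (6) = 2.220
  q = (0 - (-4)·2.220 - (-2)·0.869) / (7) = 1.517
  r = (5 - (1)·2.220 - (-2)·1.517) / (6) = 0.969
Iteration 3:
  p = (9 - (-2)·1.517 - (-3)·0.969) / (6) = 2.490
  q = (0 - (-4)·2.490 - (-2)·0.969) / (7) = 1.700
  r = (5 - (1)·2.490 - (-2)·1.700) / (6) = 0.985

(2.490, 1.700, 0.985)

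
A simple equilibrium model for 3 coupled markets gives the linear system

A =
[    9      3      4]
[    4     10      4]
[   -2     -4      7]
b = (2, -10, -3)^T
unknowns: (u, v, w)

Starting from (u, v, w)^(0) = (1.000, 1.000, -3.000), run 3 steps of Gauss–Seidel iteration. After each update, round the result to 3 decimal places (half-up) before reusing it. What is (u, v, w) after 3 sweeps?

(0.989, -1.028, -0.733)

Iteration 1:
  u = (2 - (3)·1.000 - (4)·-3.000) / (9) = 1.222
  v = (-10 - (4)·1.222 - (4)·-3.000) / (10) = -0.289
  w = (-3 - (-2)·1.222 - (-4)·-0.289) / (7) = -0.245
Iteration 2:
  u = (2 - (3)·-0.289 - (4)·-0.245) / (9) = 0.427
  v = (-10 - (4)·0.427 - (4)·-0.245) / (10) = -1.073
  w = (-3 - (-2)·0.427 - (-4)·-1.073) / (7) = -0.920
Iteration 3:
  u = (2 - (3)·-1.073 - (4)·-0.920) / (9) = 0.989
  v = (-10 - (4)·0.989 - (4)·-0.920) / (10) = -1.028
  w = (-3 - (-2)·0.989 - (-4)·-1.028) / (7) = -0.733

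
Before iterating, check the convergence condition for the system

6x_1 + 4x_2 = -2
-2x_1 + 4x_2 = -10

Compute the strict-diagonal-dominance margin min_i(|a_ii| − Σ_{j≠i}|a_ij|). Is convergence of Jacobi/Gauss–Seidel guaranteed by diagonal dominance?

row 1: |6| − (4) = 2
row 2: |4| − (2) = 2
minimum over rows = 2 → strictly diagonally dominant (convergence guaranteed)

2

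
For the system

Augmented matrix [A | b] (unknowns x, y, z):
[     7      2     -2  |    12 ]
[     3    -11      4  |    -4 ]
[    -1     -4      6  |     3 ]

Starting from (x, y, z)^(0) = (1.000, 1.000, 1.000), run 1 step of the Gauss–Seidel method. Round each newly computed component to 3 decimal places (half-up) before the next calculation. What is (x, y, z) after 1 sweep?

Iteration 1:
  x = (12 - (2)·1.000 - (-2)·1.000) / (7) = 1.714
  y = (-4 - (3)·1.714 - (4)·1.000) / (-11) = 1.195
  z = (3 - (-1)·1.714 - (-4)·1.195) / (6) = 1.582

(1.714, 1.195, 1.582)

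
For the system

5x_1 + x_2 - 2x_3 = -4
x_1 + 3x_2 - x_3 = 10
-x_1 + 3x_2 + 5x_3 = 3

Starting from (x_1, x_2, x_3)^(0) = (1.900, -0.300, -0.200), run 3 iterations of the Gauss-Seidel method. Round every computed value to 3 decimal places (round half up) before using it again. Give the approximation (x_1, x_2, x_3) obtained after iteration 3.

(-2.274, 3.446, -1.922)

Iteration 1:
  x_1 = (-4 - (1)·-0.300 - (-2)·-0.200) / (5) = -0.820
  x_2 = (10 - (1)·-0.820 - (-1)·-0.200) / (3) = 3.540
  x_3 = (3 - (-1)·-0.820 - (3)·3.540) / (5) = -1.688
Iteration 2:
  x_1 = (-4 - (1)·3.540 - (-2)·-1.688) / (5) = -2.183
  x_2 = (10 - (1)·-2.183 - (-1)·-1.688) / (3) = 3.498
  x_3 = (3 - (-1)·-2.183 - (3)·3.498) / (5) = -1.935
Iteration 3:
  x_1 = (-4 - (1)·3.498 - (-2)·-1.935) / (5) = -2.274
  x_2 = (10 - (1)·-2.274 - (-1)·-1.935) / (3) = 3.446
  x_3 = (3 - (-1)·-2.274 - (3)·3.446) / (5) = -1.922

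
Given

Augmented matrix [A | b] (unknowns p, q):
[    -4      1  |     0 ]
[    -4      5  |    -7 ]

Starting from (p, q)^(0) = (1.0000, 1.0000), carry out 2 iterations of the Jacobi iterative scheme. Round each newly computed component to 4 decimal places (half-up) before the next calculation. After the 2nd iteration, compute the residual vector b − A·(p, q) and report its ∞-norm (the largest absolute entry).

1.6000

Iteration 1:
  p = (0 - (1)·1.0000) / (-4) = 0.2500
  q = (-7 - (-4)·1.0000) / (5) = -0.6000
Iteration 2:
  p = (0 - (1)·-0.6000) / (-4) = -0.1500
  q = (-7 - (-4)·0.2500) / (5) = -1.2000
Residual b − A·x = (0.6000, -1.6000); ∞-norm = 1.6000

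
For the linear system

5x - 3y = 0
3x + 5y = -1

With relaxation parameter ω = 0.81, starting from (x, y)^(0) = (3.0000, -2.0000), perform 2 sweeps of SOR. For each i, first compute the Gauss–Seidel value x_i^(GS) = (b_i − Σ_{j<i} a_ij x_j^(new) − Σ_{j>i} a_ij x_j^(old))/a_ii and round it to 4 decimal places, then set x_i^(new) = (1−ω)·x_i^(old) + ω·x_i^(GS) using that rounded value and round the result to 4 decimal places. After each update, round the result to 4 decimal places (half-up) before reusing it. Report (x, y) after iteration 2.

(-0.2449, -0.1089)

Iteration 1:
  x: GS value = (0 - (-3)·-2.0000) / (5) = -1.2000;  x ← (1−ω)·3.0000 + ω·-1.2000 = -0.4020
  y: GS value = (-1 - (3)·-0.4020) / (5) = 0.0412;  y ← (1−ω)·-2.0000 + ω·0.0412 = -0.3466
Iteration 2:
  x: GS value = (0 - (-3)·-0.3466) / (5) = -0.2080;  x ← (1−ω)·-0.4020 + ω·-0.2080 = -0.2449
  y: GS value = (-1 - (3)·-0.2449) / (5) = -0.0531;  y ← (1−ω)·-0.3466 + ω·-0.0531 = -0.1089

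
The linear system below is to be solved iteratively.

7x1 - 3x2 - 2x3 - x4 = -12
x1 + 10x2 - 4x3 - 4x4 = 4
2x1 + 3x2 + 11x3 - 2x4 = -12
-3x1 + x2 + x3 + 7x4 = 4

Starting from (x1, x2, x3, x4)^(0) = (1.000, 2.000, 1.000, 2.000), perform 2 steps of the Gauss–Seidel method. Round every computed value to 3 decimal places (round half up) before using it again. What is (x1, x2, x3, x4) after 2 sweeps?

Iteration 1:
  x1 = (-12 - (-3)·2.000 - (-2)·1.000 - (-1)·2.000) / (7) = -0.286
  x2 = (4 - (1)·-0.286 - (-4)·1.000 - (-4)·2.000) / (10) = 1.629
  x3 = (-12 - (2)·-0.286 - (3)·1.629 - (-2)·2.000) / (11) = -1.120
  x4 = (4 - (-3)·-0.286 - (1)·1.629 - (1)·-1.120) / (7) = 0.376
Iteration 2:
  x1 = (-12 - (-3)·1.629 - (-2)·-1.120 - (-1)·0.376) / (7) = -1.282
  x2 = (4 - (1)·-1.282 - (-4)·-1.120 - (-4)·0.376) / (10) = 0.231
  x3 = (-12 - (2)·-1.282 - (3)·0.231 - (-2)·0.376) / (11) = -0.852
  x4 = (4 - (-3)·-1.282 - (1)·0.231 - (1)·-0.852) / (7) = 0.111

(-1.282, 0.231, -0.852, 0.111)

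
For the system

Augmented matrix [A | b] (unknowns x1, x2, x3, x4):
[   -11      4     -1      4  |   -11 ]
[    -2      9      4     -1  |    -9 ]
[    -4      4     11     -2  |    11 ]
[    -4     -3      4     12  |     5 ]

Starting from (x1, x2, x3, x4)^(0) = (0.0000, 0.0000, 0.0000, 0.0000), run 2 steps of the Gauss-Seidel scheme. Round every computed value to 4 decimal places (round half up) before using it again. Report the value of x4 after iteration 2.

-0.3918

Iteration 1:
  x1 = (-11 - (4)·0.0000 - (-1)·0.0000 - (4)·0.0000) / (-11) = 1.0000
  x2 = (-9 - (-2)·1.0000 - (4)·0.0000 - (-1)·0.0000) / (9) = -0.7778
  x3 = (11 - (-4)·1.0000 - (4)·-0.7778 - (-2)·0.0000) / (11) = 1.6465
  x4 = (5 - (-4)·1.0000 - (-3)·-0.7778 - (4)·1.6465) / (12) = 0.0067
Iteration 2:
  x1 = (-11 - (4)·-0.7778 - (-1)·1.6465 - (4)·0.0067) / (-11) = 0.5699
  x2 = (-9 - (-2)·0.5699 - (4)·1.6465 - (-1)·0.0067) / (9) = -1.6044
  x3 = (11 - (-4)·0.5699 - (4)·-1.6044 - (-2)·0.0067) / (11) = 1.7919
  x4 = (5 - (-4)·0.5699 - (-3)·-1.6044 - (4)·1.7919) / (12) = -0.3918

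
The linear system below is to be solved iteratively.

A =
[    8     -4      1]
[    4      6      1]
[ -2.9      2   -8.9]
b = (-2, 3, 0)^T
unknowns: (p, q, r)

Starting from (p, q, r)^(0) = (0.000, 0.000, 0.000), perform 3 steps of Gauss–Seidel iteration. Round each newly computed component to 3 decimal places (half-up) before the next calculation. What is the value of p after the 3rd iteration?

-0.047

Iteration 1:
  p = (-2 - (-4)·0.000 - (1)·0.000) / (8) = -0.250
  q = (3 - (4)·-0.250 - (1)·0.000) / (6) = 0.667
  r = (0 - (-2.9)·-0.250 - (2)·0.667) / (-8.9) = 0.231
Iteration 2:
  p = (-2 - (-4)·0.667 - (1)·0.231) / (8) = 0.055
  q = (3 - (4)·0.055 - (1)·0.231) / (6) = 0.425
  r = (0 - (-2.9)·0.055 - (2)·0.425) / (-8.9) = 0.078
Iteration 3:
  p = (-2 - (-4)·0.425 - (1)·0.078) / (8) = -0.047
  q = (3 - (4)·-0.047 - (1)·0.078) / (6) = 0.518
  r = (0 - (-2.9)·-0.047 - (2)·0.518) / (-8.9) = 0.132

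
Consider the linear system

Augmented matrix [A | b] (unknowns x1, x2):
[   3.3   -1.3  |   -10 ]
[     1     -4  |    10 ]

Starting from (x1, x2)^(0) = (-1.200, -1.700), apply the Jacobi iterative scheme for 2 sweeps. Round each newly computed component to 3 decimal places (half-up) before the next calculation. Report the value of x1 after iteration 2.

Iteration 1:
  x1 = (-10 - (-1.3)·-1.700) / (3.3) = -3.700
  x2 = (10 - (1)·-1.200) / (-4) = -2.800
Iteration 2:
  x1 = (-10 - (-1.3)·-2.800) / (3.3) = -4.133
  x2 = (10 - (1)·-3.700) / (-4) = -3.425

-4.133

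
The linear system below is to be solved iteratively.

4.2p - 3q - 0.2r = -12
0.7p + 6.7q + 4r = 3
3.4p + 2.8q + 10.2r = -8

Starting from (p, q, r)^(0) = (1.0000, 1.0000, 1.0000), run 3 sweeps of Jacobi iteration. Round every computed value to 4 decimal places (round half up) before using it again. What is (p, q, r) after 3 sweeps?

Iteration 1:
  p = (-12 - (-3)·1.0000 - (-0.2)·1.0000) / (4.2) = -2.0952
  q = (3 - (0.7)·1.0000 - (4)·1.0000) / (6.7) = -0.2537
  r = (-8 - (3.4)·1.0000 - (2.8)·1.0000) / (10.2) = -1.3922
Iteration 2:
  p = (-12 - (-3)·-0.2537 - (-0.2)·-1.3922) / (4.2) = -3.1047
  q = (3 - (0.7)·-2.0952 - (4)·-1.3922) / (6.7) = 1.4978
  r = (-8 - (3.4)·-2.0952 - (2.8)·-0.2537) / (10.2) = -0.0163
Iteration 3:
  p = (-12 - (-3)·1.4978 - (-0.2)·-0.0163) / (4.2) = -1.7881
  q = (3 - (0.7)·-3.1047 - (4)·-0.0163) / (6.7) = 0.7819
  r = (-8 - (3.4)·-3.1047 - (2.8)·1.4978) / (10.2) = -0.1606

(-1.7881, 0.7819, -0.1606)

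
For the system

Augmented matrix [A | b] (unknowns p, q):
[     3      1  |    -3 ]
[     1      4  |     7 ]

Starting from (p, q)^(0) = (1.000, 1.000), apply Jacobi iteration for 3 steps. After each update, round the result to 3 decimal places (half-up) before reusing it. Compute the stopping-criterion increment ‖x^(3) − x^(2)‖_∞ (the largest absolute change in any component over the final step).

Iteration 1:
  p = (-3 - (1)·1.000) / (3) = -1.333
  q = (7 - (1)·1.000) / (4) = 1.500
Iteration 2:
  p = (-3 - (1)·1.500) / (3) = -1.500
  q = (7 - (1)·-1.333) / (4) = 2.083
Iteration 3:
  p = (-3 - (1)·2.083) / (3) = -1.694
  q = (7 - (1)·-1.500) / (4) = 2.125
Change: (-0.194, 0.042) → max |·| = 0.194

0.194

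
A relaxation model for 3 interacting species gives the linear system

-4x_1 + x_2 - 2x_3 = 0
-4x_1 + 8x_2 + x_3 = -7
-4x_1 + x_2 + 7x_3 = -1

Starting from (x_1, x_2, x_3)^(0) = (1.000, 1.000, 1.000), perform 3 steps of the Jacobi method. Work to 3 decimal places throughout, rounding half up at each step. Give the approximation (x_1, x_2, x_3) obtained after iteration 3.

Iteration 1:
  x_1 = (0 - (1)·1.000 - (-2)·1.000) / (-4) = -0.250
  x_2 = (-7 - (-4)·1.000 - (1)·1.000) / (8) = -0.500
  x_3 = (-1 - (-4)·1.000 - (1)·1.000) / (7) = 0.286
Iteration 2:
  x_1 = (0 - (1)·-0.500 - (-2)·0.286) / (-4) = -0.268
  x_2 = (-7 - (-4)·-0.250 - (1)·0.286) / (8) = -1.036
  x_3 = (-1 - (-4)·-0.250 - (1)·-0.500) / (7) = -0.214
Iteration 3:
  x_1 = (0 - (1)·-1.036 - (-2)·-0.214) / (-4) = -0.152
  x_2 = (-7 - (-4)·-0.268 - (1)·-0.214) / (8) = -0.982
  x_3 = (-1 - (-4)·-0.268 - (1)·-1.036) / (7) = -0.148

(-0.152, -0.982, -0.148)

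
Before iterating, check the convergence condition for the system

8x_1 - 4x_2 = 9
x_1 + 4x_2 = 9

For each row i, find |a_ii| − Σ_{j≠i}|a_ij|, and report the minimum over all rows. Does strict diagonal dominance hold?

row 1: |8| − (4) = 4
row 2: |4| − (1) = 3
minimum over rows = 3 → strictly diagonally dominant (convergence guaranteed)

3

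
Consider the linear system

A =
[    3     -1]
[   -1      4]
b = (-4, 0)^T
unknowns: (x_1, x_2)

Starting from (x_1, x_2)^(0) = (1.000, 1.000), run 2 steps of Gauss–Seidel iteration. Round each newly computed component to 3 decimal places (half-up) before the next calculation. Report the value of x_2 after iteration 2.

Iteration 1:
  x_1 = (-4 - (-1)·1.000) / (3) = -1.000
  x_2 = (0 - (-1)·-1.000) / (4) = -0.250
Iteration 2:
  x_1 = (-4 - (-1)·-0.250) / (3) = -1.417
  x_2 = (0 - (-1)·-1.417) / (4) = -0.354

-0.354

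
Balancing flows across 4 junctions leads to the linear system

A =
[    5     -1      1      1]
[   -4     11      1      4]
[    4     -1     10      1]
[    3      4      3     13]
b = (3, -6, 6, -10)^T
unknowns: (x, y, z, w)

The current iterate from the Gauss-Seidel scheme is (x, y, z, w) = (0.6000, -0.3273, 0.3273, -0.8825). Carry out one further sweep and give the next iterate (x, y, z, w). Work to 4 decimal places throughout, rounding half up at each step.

(0.6456, -0.0195, 0.4281, -1.0110)

One sweep:
  x = (3 - (-1)·-0.3273 - (1)·0.3273 - (1)·-0.8825) / (5) = 0.6456
  y = (-6 - (-4)·0.6456 - (1)·0.3273 - (4)·-0.8825) / (11) = -0.0195
  z = (6 - (4)·0.6456 - (-1)·-0.0195 - (1)·-0.8825) / (10) = 0.4281
  w = (-10 - (3)·0.6456 - (4)·-0.0195 - (3)·0.4281) / (13) = -1.0110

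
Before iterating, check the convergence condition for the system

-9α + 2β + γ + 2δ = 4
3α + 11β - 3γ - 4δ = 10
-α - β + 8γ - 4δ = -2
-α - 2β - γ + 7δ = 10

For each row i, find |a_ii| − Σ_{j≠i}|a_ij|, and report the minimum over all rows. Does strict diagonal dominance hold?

row 1: |-9| − (2+1+2) = 4
row 2: |11| − (3+3+4) = 1
row 3: |8| − (1+1+4) = 2
row 4: |7| − (1+2+1) = 3
minimum over rows = 1 → strictly diagonally dominant (convergence guaranteed)

1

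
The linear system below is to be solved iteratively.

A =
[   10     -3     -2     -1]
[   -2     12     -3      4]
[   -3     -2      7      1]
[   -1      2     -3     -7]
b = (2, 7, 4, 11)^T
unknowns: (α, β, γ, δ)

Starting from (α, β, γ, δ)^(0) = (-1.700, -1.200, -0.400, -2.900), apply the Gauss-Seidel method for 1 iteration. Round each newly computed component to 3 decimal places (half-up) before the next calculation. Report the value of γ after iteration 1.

Iteration 1:
  α = (2 - (-3)·-1.200 - (-2)·-0.400 - (-1)·-2.900) / (10) = -0.530
  β = (7 - (-2)·-0.530 - (-3)·-0.400 - (4)·-2.900) / (12) = 1.362
  γ = (4 - (-3)·-0.530 - (-2)·1.362 - (1)·-2.900) / (7) = 1.148
  δ = (11 - (-1)·-0.530 - (2)·1.362 - (-3)·1.148) / (-7) = -1.599

1.148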